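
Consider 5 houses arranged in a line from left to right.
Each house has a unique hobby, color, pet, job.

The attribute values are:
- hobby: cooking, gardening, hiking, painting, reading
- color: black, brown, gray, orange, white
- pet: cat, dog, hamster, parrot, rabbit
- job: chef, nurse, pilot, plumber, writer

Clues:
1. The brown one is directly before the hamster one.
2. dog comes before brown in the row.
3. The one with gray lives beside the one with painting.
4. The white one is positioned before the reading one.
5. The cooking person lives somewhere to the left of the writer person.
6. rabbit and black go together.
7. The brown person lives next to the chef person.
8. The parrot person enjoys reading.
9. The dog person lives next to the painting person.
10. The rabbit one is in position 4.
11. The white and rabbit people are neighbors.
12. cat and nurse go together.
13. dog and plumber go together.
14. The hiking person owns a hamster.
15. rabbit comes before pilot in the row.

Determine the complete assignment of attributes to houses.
Solution:

House | Hobby | Color | Pet | Job
---------------------------------
  1   | cooking | gray | dog | plumber
  2   | painting | brown | cat | nurse
  3   | hiking | white | hamster | chef
  4   | gardening | black | rabbit | writer
  5   | reading | orange | parrot | pilot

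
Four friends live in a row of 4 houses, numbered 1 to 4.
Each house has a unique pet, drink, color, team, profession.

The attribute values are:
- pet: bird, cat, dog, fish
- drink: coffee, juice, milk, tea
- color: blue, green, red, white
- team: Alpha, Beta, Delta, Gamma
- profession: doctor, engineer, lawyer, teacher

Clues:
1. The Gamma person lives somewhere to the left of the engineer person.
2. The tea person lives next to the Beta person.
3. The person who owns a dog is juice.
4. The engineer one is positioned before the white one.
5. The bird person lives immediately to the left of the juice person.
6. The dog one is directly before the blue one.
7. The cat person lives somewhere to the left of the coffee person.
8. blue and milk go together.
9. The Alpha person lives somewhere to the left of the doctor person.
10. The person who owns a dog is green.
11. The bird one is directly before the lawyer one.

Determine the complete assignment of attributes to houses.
Solution:

House | Pet | Drink | Color | Team | Profession
-----------------------------------------------
  1   | bird | tea | red | Gamma | teacher
  2   | dog | juice | green | Beta | lawyer
  3   | cat | milk | blue | Alpha | engineer
  4   | fish | coffee | white | Delta | doctor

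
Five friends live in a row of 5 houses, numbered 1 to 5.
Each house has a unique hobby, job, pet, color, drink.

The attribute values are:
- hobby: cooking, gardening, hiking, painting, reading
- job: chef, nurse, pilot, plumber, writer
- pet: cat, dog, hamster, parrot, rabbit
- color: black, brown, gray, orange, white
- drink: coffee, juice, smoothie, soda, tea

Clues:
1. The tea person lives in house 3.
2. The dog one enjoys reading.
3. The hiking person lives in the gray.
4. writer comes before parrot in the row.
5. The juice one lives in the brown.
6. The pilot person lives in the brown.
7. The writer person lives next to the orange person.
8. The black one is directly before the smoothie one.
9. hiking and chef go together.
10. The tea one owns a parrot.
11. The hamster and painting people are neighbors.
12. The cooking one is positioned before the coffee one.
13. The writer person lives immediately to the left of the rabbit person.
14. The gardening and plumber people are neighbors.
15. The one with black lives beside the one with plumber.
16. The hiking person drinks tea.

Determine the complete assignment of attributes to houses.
Solution:

House | Hobby | Job | Pet | Color | Drink
-----------------------------------------
  1   | gardening | writer | hamster | black | soda
  2   | painting | plumber | rabbit | orange | smoothie
  3   | hiking | chef | parrot | gray | tea
  4   | cooking | pilot | cat | brown | juice
  5   | reading | nurse | dog | white | coffee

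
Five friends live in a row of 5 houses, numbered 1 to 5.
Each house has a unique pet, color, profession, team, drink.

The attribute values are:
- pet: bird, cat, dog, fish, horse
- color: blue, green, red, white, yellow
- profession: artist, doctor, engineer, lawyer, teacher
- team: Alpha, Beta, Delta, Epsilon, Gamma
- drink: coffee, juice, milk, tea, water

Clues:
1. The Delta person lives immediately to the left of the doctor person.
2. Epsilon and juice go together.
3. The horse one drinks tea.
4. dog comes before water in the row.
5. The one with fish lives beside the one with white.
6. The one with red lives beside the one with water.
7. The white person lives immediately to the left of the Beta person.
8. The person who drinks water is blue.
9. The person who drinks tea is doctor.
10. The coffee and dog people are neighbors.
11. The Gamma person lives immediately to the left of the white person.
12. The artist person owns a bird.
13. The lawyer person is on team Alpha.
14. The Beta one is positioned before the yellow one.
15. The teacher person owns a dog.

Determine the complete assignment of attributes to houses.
Solution:

House | Pet | Color | Profession | Team | Drink
-----------------------------------------------
  1   | fish | green | engineer | Gamma | coffee
  2   | dog | white | teacher | Delta | milk
  3   | horse | red | doctor | Beta | tea
  4   | cat | blue | lawyer | Alpha | water
  5   | bird | yellow | artist | Epsilon | juice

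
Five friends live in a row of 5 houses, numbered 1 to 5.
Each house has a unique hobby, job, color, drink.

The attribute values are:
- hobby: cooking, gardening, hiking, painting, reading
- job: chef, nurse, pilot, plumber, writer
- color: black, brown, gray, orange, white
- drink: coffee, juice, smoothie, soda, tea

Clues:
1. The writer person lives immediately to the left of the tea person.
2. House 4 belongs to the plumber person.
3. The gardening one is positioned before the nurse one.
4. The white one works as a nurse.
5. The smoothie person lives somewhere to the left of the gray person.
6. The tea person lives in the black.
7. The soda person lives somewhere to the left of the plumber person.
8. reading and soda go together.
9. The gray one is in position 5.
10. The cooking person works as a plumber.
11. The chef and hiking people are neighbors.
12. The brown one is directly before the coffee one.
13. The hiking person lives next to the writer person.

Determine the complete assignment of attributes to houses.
Solution:

House | Hobby | Job | Color | Drink
-----------------------------------
  1   | gardening | chef | brown | smoothie
  2   | hiking | nurse | white | coffee
  3   | reading | writer | orange | soda
  4   | cooking | plumber | black | tea
  5   | painting | pilot | gray | juice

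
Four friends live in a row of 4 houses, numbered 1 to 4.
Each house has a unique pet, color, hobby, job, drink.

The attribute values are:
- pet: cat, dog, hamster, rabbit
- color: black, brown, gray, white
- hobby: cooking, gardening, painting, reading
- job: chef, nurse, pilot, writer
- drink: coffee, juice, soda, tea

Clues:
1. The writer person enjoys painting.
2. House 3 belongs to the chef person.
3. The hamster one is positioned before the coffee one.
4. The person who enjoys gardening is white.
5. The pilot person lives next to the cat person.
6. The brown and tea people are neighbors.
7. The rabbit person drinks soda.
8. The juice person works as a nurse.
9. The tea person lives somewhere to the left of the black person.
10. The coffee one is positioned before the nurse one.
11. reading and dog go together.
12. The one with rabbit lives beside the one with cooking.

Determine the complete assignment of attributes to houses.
Solution:

House | Pet | Color | Hobby | Job | Drink
-----------------------------------------
  1   | rabbit | brown | painting | writer | soda
  2   | hamster | gray | cooking | pilot | tea
  3   | cat | white | gardening | chef | coffee
  4   | dog | black | reading | nurse | juice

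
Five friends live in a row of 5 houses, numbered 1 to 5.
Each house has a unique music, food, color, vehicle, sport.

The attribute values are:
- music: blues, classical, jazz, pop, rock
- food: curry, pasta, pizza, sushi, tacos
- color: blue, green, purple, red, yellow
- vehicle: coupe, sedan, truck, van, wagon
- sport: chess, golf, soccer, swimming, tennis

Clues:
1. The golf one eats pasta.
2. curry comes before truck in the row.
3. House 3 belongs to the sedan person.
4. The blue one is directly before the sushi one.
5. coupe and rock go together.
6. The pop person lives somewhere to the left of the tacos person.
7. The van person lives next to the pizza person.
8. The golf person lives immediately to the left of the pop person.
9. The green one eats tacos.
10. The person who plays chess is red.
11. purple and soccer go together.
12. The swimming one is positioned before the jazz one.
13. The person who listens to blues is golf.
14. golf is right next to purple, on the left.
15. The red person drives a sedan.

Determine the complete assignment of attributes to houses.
Solution:

House | Music | Food | Color | Vehicle | Sport
----------------------------------------------
  1   | blues | pasta | blue | wagon | golf
  2   | pop | sushi | purple | van | soccer
  3   | classical | pizza | red | sedan | chess
  4   | rock | curry | yellow | coupe | swimming
  5   | jazz | tacos | green | truck | tennis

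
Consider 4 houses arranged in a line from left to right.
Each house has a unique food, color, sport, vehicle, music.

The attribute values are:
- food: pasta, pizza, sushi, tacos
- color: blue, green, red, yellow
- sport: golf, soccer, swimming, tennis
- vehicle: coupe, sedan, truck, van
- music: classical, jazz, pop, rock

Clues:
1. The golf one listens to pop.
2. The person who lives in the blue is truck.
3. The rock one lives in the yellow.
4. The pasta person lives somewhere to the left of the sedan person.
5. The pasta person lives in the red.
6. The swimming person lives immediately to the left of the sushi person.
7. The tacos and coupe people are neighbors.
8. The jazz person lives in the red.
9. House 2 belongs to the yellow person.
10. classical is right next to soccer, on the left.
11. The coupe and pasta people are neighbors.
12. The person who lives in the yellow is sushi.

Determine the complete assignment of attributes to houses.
Solution:

House | Food | Color | Sport | Vehicle | Music
----------------------------------------------
  1   | tacos | blue | swimming | truck | classical
  2   | sushi | yellow | soccer | coupe | rock
  3   | pasta | red | tennis | van | jazz
  4   | pizza | green | golf | sedan | pop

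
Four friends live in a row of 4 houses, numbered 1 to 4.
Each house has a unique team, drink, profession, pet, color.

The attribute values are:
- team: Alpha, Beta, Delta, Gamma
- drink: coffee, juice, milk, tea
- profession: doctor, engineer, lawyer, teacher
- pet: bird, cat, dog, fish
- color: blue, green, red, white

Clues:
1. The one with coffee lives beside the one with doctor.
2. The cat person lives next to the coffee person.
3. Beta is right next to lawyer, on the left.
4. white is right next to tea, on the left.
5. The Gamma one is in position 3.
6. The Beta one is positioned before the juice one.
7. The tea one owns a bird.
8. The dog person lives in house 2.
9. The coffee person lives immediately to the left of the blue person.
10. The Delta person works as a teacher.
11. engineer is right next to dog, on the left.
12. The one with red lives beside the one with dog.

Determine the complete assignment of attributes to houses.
Solution:

House | Team | Drink | Profession | Pet | Color
-----------------------------------------------
  1   | Beta | milk | engineer | cat | red
  2   | Alpha | coffee | lawyer | dog | white
  3   | Gamma | tea | doctor | bird | blue
  4   | Delta | juice | teacher | fish | green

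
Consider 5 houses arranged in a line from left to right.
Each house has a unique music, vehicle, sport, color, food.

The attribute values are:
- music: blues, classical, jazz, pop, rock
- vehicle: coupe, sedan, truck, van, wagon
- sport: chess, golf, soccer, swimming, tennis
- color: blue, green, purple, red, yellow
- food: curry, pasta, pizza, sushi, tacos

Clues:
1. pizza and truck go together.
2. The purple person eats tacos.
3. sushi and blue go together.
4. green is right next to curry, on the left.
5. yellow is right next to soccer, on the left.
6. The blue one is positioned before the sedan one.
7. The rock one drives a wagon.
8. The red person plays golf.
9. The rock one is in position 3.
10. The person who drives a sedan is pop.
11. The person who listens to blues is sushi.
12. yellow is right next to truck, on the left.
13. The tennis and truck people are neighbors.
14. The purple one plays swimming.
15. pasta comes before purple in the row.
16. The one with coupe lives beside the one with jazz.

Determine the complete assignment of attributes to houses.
Solution:

House | Music | Vehicle | Sport | Color | Food
----------------------------------------------
  1   | classical | coupe | tennis | yellow | pasta
  2   | jazz | truck | soccer | green | pizza
  3   | rock | wagon | golf | red | curry
  4   | blues | van | chess | blue | sushi
  5   | pop | sedan | swimming | purple | tacos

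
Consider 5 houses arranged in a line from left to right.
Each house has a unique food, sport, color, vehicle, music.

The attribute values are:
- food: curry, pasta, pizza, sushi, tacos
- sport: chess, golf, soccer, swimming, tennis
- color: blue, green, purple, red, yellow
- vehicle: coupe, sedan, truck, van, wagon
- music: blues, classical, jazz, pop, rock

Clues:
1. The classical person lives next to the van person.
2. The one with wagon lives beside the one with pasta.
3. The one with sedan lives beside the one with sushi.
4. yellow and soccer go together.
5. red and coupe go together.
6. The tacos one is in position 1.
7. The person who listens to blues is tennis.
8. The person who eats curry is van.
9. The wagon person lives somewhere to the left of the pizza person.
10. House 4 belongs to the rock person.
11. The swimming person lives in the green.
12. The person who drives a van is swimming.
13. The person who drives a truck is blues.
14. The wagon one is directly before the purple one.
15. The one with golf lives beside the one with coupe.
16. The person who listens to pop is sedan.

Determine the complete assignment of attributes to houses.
Solution:

House | Food | Sport | Color | Vehicle | Music
----------------------------------------------
  1   | tacos | soccer | yellow | wagon | jazz
  2   | pasta | golf | purple | sedan | pop
  3   | sushi | chess | red | coupe | classical
  4   | curry | swimming | green | van | rock
  5   | pizza | tennis | blue | truck | blues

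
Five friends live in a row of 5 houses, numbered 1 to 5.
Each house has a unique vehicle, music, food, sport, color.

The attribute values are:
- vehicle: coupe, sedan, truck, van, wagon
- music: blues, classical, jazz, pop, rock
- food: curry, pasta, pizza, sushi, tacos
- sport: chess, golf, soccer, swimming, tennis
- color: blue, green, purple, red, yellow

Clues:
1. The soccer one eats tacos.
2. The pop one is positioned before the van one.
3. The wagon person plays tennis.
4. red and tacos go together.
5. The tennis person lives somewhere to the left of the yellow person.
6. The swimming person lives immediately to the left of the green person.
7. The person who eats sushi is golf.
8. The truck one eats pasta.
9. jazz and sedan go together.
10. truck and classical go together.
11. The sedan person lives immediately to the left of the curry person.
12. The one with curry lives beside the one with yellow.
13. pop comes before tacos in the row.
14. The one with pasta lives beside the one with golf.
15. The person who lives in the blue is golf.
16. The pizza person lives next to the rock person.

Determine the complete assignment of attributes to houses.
Solution:

House | Vehicle | Music | Food | Sport | Color
----------------------------------------------
  1   | sedan | jazz | pizza | swimming | purple
  2   | wagon | rock | curry | tennis | green
  3   | truck | classical | pasta | chess | yellow
  4   | coupe | pop | sushi | golf | blue
  5   | van | blues | tacos | soccer | red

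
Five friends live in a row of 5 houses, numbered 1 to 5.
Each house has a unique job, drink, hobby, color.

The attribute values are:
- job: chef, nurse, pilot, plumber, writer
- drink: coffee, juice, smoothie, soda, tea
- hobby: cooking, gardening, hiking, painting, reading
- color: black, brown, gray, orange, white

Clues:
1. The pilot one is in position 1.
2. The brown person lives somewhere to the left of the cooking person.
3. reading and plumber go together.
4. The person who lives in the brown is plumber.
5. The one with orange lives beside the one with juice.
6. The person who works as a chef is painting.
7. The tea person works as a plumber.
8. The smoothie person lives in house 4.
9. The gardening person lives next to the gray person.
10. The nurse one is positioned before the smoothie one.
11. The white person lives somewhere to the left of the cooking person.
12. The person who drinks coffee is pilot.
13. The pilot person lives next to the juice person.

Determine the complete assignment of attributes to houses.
Solution:

House | Job | Drink | Hobby | Color
-----------------------------------
  1   | pilot | coffee | gardening | orange
  2   | nurse | juice | hiking | gray
  3   | plumber | tea | reading | brown
  4   | chef | smoothie | painting | white
  5   | writer | soda | cooking | black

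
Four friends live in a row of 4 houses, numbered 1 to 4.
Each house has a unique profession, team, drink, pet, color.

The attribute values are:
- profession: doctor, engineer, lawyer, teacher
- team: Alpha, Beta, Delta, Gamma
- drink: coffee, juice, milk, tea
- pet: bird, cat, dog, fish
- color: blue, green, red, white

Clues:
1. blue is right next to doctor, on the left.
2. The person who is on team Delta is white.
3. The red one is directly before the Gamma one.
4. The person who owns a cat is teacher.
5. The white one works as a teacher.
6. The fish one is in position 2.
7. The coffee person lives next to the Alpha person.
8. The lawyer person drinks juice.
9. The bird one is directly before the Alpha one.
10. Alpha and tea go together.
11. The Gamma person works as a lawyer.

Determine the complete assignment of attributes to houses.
Solution:

House | Profession | Team | Drink | Pet | Color
-----------------------------------------------
  1   | engineer | Beta | coffee | bird | blue
  2   | doctor | Alpha | tea | fish | red
  3   | lawyer | Gamma | juice | dog | green
  4   | teacher | Delta | milk | cat | white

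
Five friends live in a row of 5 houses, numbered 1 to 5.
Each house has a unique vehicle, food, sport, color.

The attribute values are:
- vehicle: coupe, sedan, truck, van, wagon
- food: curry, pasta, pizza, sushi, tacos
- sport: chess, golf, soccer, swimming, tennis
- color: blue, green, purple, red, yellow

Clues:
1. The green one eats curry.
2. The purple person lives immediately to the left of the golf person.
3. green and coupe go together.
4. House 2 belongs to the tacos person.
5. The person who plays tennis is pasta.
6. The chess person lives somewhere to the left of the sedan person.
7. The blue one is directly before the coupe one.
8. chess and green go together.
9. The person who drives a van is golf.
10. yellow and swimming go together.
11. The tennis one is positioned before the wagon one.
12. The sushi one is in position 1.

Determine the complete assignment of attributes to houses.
Solution:

House | Vehicle | Food | Sport | Color
--------------------------------------
  1   | truck | sushi | soccer | purple
  2   | van | tacos | golf | blue
  3   | coupe | curry | chess | green
  4   | sedan | pasta | tennis | red
  5   | wagon | pizza | swimming | yellow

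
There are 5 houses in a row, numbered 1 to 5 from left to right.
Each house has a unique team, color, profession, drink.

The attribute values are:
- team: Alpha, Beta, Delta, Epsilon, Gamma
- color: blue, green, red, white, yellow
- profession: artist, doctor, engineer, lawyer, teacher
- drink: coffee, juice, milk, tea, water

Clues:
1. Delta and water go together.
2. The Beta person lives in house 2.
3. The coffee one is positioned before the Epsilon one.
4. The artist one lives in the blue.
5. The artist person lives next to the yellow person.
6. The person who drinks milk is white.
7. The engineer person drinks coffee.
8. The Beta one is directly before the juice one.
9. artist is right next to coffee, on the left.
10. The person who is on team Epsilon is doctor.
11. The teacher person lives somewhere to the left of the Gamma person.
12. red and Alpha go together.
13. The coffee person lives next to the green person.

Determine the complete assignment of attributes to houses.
Solution:

House | Team | Color | Profession | Drink
-----------------------------------------
  1   | Delta | blue | artist | water
  2   | Beta | yellow | engineer | coffee
  3   | Epsilon | green | doctor | juice
  4   | Alpha | red | teacher | tea
  5   | Gamma | white | lawyer | milk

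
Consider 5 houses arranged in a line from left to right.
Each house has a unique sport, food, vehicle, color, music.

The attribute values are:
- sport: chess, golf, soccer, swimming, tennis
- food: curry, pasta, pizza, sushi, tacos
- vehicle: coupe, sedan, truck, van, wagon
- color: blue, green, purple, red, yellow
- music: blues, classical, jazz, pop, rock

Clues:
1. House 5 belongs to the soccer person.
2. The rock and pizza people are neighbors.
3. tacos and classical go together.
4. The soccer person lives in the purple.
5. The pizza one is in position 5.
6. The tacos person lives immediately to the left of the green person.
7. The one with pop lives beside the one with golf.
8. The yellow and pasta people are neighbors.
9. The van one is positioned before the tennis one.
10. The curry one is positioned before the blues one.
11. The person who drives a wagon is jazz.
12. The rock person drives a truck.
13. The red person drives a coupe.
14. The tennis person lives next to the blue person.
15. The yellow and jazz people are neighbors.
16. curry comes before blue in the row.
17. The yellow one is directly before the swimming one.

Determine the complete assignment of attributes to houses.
Solution:

House | Sport | Food | Vehicle | Color | Music
----------------------------------------------
  1   | chess | tacos | van | yellow | classical
  2   | swimming | pasta | wagon | green | jazz
  3   | tennis | curry | coupe | red | pop
  4   | golf | sushi | truck | blue | rock
  5   | soccer | pizza | sedan | purple | blues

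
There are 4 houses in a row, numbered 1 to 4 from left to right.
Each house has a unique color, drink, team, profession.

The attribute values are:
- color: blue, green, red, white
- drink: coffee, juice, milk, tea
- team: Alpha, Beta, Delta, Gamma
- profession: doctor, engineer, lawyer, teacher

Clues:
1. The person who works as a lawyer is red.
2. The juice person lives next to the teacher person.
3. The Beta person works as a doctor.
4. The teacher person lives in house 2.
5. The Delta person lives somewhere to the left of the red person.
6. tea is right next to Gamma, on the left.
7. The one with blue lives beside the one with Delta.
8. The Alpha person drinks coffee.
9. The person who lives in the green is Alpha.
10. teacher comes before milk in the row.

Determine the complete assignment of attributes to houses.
Solution:

House | Color | Drink | Team | Profession
-----------------------------------------
  1   | blue | juice | Beta | doctor
  2   | white | tea | Delta | teacher
  3   | red | milk | Gamma | lawyer
  4   | green | coffee | Alpha | engineer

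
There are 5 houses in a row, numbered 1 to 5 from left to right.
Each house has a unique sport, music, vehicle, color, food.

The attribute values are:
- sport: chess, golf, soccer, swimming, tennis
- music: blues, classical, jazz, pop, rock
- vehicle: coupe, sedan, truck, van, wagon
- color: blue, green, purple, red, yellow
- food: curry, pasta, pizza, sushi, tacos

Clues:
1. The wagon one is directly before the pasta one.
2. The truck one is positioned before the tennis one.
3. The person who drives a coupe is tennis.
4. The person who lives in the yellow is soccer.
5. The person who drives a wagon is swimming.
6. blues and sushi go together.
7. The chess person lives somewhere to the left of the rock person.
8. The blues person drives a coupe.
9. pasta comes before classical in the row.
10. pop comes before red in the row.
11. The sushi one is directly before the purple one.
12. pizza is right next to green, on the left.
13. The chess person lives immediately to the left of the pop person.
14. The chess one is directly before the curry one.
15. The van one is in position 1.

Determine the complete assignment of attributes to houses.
Solution:

House | Sport | Music | Vehicle | Color | Food
----------------------------------------------
  1   | chess | jazz | van | blue | pizza
  2   | swimming | pop | wagon | green | curry
  3   | soccer | rock | truck | yellow | pasta
  4   | tennis | blues | coupe | red | sushi
  5   | golf | classical | sedan | purple | tacos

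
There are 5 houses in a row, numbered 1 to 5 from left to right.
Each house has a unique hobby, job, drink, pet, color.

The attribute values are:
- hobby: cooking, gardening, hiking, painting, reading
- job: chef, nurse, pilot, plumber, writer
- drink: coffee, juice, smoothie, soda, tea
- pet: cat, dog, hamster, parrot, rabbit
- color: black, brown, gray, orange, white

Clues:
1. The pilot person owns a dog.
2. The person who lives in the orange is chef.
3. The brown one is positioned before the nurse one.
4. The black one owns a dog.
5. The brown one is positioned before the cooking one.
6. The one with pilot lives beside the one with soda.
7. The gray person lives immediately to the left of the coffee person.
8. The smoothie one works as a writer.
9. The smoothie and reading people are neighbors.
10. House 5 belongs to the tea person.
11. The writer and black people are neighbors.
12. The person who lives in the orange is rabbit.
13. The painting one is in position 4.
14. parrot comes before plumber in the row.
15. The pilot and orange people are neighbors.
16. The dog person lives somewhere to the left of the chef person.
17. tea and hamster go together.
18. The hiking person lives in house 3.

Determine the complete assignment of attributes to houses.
Solution:

House | Hobby | Job | Drink | Pet | Color
-----------------------------------------
  1   | gardening | writer | smoothie | parrot | gray
  2   | reading | pilot | coffee | dog | black
  3   | hiking | chef | soda | rabbit | orange
  4   | painting | plumber | juice | cat | brown
  5   | cooking | nurse | tea | hamster | white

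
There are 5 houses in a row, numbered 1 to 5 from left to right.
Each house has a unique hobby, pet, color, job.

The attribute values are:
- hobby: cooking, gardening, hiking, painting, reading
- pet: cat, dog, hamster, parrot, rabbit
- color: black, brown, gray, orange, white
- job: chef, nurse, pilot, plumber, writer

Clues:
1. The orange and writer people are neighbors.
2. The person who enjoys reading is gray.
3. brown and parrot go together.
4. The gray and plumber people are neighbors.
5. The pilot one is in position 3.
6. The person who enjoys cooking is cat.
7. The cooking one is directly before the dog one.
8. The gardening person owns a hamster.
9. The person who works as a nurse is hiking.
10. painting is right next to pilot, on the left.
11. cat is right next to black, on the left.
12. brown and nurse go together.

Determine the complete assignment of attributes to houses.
Solution:

House | Hobby | Pet | Color | Job
---------------------------------
  1   | cooking | cat | orange | chef
  2   | painting | dog | black | writer
  3   | reading | rabbit | gray | pilot
  4   | gardening | hamster | white | plumber
  5   | hiking | parrot | brown | nurse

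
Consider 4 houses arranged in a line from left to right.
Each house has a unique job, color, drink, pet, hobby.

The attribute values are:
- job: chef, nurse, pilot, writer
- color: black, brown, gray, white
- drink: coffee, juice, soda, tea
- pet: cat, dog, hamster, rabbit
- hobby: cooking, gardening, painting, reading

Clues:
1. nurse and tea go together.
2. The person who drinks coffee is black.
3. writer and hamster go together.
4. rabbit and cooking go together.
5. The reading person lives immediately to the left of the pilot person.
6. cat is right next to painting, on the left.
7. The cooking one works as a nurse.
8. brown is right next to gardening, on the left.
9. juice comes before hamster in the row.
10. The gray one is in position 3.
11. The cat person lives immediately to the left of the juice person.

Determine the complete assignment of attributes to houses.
Solution:

House | Job | Color | Drink | Pet | Hobby
-----------------------------------------
  1   | chef | black | coffee | cat | reading
  2   | pilot | brown | juice | dog | painting
  3   | writer | gray | soda | hamster | gardening
  4   | nurse | white | tea | rabbit | cooking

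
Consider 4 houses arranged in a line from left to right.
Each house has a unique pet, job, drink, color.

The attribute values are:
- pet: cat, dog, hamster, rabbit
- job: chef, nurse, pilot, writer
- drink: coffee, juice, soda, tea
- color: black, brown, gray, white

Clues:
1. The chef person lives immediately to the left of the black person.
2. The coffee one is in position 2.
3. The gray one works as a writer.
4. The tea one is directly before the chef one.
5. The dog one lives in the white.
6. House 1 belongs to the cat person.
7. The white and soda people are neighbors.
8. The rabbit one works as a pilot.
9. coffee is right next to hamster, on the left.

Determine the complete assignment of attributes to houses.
Solution:

House | Pet | Job | Drink | Color
---------------------------------
  1   | cat | writer | tea | gray
  2   | dog | chef | coffee | white
  3   | hamster | nurse | soda | black
  4   | rabbit | pilot | juice | brown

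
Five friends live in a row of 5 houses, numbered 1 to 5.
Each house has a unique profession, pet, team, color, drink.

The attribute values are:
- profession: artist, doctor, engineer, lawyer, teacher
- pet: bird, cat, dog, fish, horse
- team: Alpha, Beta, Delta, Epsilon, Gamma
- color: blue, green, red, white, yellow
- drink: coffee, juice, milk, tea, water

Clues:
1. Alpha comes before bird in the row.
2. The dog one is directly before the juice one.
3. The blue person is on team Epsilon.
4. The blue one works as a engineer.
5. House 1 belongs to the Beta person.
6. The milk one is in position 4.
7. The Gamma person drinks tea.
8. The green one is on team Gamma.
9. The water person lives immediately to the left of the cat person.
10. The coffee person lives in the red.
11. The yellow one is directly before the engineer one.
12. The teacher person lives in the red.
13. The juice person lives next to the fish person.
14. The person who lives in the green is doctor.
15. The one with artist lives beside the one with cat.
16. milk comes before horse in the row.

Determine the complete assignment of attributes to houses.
Solution:

House | Profession | Pet | Team | Color | Drink
-----------------------------------------------
  1   | artist | dog | Beta | yellow | water
  2   | engineer | cat | Epsilon | blue | juice
  3   | teacher | fish | Alpha | red | coffee
  4   | lawyer | bird | Delta | white | milk
  5   | doctor | horse | Gamma | green | tea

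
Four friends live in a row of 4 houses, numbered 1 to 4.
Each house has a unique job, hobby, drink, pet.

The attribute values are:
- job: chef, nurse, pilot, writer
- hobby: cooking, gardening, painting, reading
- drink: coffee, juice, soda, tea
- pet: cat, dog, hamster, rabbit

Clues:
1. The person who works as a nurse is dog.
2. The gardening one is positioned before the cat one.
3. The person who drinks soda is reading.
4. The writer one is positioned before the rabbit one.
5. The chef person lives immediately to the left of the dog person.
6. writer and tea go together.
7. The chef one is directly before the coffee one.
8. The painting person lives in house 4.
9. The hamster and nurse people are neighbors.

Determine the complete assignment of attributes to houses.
Solution:

House | Job | Hobby | Drink | Pet
---------------------------------
  1   | chef | reading | soda | hamster
  2   | nurse | gardening | coffee | dog
  3   | writer | cooking | tea | cat
  4   | pilot | painting | juice | rabbit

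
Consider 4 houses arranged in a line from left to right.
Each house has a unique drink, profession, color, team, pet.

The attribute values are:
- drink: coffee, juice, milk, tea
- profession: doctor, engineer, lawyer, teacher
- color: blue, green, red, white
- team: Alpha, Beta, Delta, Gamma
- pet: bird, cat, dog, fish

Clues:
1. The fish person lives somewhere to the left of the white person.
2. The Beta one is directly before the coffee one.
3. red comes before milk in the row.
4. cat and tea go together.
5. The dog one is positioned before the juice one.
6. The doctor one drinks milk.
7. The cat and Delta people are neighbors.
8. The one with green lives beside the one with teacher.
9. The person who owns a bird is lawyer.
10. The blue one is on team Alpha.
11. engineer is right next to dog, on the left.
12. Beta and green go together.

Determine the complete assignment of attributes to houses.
Solution:

House | Drink | Profession | Color | Team | Pet
-----------------------------------------------
  1   | tea | engineer | green | Beta | cat
  2   | coffee | teacher | red | Delta | dog
  3   | milk | doctor | blue | Alpha | fish
  4   | juice | lawyer | white | Gamma | bird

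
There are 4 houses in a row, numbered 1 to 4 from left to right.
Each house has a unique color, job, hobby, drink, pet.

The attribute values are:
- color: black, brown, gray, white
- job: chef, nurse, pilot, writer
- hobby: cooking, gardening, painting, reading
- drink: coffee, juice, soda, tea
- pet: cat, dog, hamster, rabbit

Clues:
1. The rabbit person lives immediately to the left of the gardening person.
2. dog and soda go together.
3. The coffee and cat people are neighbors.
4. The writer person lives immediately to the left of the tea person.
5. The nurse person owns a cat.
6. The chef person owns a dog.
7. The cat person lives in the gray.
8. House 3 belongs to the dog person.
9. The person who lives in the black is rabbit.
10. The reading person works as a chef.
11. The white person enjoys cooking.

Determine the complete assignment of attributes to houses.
Solution:

House | Color | Job | Hobby | Drink | Pet
-----------------------------------------
  1   | black | writer | painting | coffee | rabbit
  2   | gray | nurse | gardening | tea | cat
  3   | brown | chef | reading | soda | dog
  4   | white | pilot | cooking | juice | hamster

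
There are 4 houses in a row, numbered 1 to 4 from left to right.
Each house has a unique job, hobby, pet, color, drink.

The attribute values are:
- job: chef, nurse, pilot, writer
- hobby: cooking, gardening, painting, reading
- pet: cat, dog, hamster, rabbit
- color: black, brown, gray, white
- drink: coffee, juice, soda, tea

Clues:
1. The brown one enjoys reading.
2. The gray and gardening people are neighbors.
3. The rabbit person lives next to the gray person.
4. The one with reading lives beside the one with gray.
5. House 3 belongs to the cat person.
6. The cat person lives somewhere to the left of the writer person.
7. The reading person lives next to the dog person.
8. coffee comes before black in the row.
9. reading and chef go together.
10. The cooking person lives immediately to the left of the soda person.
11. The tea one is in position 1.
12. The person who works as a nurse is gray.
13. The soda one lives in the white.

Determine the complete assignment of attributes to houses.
Solution:

House | Job | Hobby | Pet | Color | Drink
-----------------------------------------
  1   | chef | reading | rabbit | brown | tea
  2   | nurse | cooking | dog | gray | coffee
  3   | pilot | gardening | cat | white | soda
  4   | writer | painting | hamster | black | juice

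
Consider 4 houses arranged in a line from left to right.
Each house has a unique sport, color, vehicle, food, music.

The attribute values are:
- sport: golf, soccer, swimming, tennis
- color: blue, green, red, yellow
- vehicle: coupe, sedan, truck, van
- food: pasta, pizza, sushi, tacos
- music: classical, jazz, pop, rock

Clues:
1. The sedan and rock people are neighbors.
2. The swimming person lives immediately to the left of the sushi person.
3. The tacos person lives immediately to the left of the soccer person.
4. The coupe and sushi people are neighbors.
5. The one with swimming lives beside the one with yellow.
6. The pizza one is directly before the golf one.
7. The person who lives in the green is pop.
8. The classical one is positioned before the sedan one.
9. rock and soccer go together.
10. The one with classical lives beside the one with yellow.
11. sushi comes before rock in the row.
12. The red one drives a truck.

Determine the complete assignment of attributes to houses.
Solution:

House | Sport | Color | Vehicle | Food | Music
----------------------------------------------
  1   | swimming | blue | coupe | pizza | classical
  2   | golf | yellow | van | sushi | jazz
  3   | tennis | green | sedan | tacos | pop
  4   | soccer | red | truck | pasta | rock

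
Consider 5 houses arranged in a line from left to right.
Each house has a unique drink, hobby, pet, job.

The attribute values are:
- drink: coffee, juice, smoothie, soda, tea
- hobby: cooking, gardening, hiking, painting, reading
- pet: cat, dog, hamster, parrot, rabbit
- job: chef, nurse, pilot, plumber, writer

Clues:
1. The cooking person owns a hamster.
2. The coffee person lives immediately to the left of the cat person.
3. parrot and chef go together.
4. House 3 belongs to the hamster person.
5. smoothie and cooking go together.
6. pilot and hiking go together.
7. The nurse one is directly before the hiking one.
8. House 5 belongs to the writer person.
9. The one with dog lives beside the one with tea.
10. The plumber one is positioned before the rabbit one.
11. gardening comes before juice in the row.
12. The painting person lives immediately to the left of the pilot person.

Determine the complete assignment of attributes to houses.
Solution:

House | Drink | Hobby | Pet | Job
---------------------------------
  1   | coffee | painting | dog | nurse
  2   | tea | hiking | cat | pilot
  3   | smoothie | cooking | hamster | plumber
  4   | soda | gardening | parrot | chef
  5   | juice | reading | rabbit | writer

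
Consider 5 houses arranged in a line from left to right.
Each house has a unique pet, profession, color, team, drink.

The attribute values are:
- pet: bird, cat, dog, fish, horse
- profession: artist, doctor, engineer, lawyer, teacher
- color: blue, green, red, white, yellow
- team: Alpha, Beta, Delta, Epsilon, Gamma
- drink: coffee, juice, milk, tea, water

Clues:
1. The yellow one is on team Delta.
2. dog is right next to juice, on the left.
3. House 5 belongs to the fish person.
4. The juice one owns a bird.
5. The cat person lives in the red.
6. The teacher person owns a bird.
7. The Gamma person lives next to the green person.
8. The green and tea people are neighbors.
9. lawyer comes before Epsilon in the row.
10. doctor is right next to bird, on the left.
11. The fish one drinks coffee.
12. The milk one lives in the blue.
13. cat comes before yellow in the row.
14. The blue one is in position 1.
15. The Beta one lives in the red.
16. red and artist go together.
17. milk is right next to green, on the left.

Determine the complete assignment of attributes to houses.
Solution:

House | Pet | Profession | Color | Team | Drink
-----------------------------------------------
  1   | dog | doctor | blue | Gamma | milk
  2   | bird | teacher | green | Alpha | juice
  3   | cat | artist | red | Beta | tea
  4   | horse | lawyer | yellow | Delta | water
  5   | fish | engineer | white | Epsilon | coffee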